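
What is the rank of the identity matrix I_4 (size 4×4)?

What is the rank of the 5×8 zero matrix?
rank(I_4) = 4, rank(0) = 0

The identity I_4 has 4 columns that are the standard basis vectors e_1, …, e_4. These are linearly independent, so all 4 columns are pivots and rank(I_4) = 4.
The 5×8 zero matrix has every entry zero, so every row is the zero row and there are no pivots; rank(0) = 0.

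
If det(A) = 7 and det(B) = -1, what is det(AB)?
-7

Use the multiplicative property of determinants: det(AB) = det(A)*det(B).
det(AB) = (7)*(-1) = -7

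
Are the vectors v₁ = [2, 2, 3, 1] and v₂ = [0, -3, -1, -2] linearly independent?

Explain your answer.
Yes, linearly independent

Two vectors are linearly dependent iff one is a scalar multiple of the other.
No single scalar k satisfies v₂ = k·v₁ (the ratios of corresponding entries disagree), so v₁ and v₂ are linearly independent.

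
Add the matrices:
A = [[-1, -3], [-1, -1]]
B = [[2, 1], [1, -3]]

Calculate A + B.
[[1, -2], [0, -4]]

Add corresponding elements:
(-1)+(2)=1
(-3)+(1)=-2
(-1)+(1)=0
(-1)+(-3)=-4
A + B = [[1, -2], [0, -4]]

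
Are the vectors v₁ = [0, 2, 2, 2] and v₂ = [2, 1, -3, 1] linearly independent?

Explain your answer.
Yes, linearly independent

Two vectors are linearly dependent iff one is a scalar multiple of the other.
No single scalar k satisfies v₂ = k·v₁ (the ratios of corresponding entries disagree), so v₁ and v₂ are linearly independent.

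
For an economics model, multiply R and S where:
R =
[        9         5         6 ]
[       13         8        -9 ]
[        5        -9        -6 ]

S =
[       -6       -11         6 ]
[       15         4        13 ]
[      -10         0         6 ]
RS =
[      -39       -79       155 ]
[      132      -111       128 ]
[     -105       -91      -123 ]

Matrix multiplication: (RS)[i][j] = sum over k of R[i][k] * S[k][j].
  (RS)[0][0] = (9)*(-6) + (5)*(15) + (6)*(-10) = -39
  (RS)[0][1] = (9)*(-11) + (5)*(4) + (6)*(0) = -79
  (RS)[0][2] = (9)*(6) + (5)*(13) + (6)*(6) = 155
  (RS)[1][0] = (13)*(-6) + (8)*(15) + (-9)*(-10) = 132
  (RS)[1][1] = (13)*(-11) + (8)*(4) + (-9)*(0) = -111
  (RS)[1][2] = (13)*(6) + (8)*(13) + (-9)*(6) = 128
  (RS)[2][0] = (5)*(-6) + (-9)*(15) + (-6)*(-10) = -105
  (RS)[2][1] = (5)*(-11) + (-9)*(4) + (-6)*(0) = -91
  (RS)[2][2] = (5)*(6) + (-9)*(13) + (-6)*(6) = -123
RS =
[      -39       -79       155 ]
[      132      -111       128 ]
[     -105       -91      -123 ]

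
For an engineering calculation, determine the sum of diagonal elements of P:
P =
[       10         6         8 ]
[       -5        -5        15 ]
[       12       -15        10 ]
tr(P) = 10 - 5 + 10 = 15

The trace of a square matrix is the sum of its diagonal entries.
Diagonal entries of P: P[0][0] = 10, P[1][1] = -5, P[2][2] = 10.
tr(P) = 10 - 5 + 10 = 15.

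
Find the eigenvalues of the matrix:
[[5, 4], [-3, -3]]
λ = -1 and λ = 3

Characteristic equation: det(A - λI) = 0
λ² - (trace)λ + (det) = 0
λ² - (2)λ + (-3) = 0
λ² - 2λ - 3 = 0
Solving: λ = -1, 3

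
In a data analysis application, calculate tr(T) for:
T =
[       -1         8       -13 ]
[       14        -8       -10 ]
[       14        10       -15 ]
tr(T) = -1 - 8 - 15 = -24

The trace of a square matrix is the sum of its diagonal entries.
Diagonal entries of T: T[0][0] = -1, T[1][1] = -8, T[2][2] = -15.
tr(T) = -1 - 8 - 15 = -24.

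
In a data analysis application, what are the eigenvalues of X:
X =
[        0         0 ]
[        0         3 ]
λ = 0, 3

Solve det(X - λI) = 0. For a 2×2 matrix the characteristic equation is λ² - (trace)λ + det = 0.
trace(X) = a + d = 0 + 3 = 3.
det(X) = a*d - b*c = (0)*(3) - (0)*(0) = 0 - 0 = 0.
Characteristic equation: λ² - (3)λ + (0) = 0.
Discriminant = (3)² - 4*(0) = 9 - 0 = 9.
λ = (3 ± √9) / 2 = (3 ± 3) / 2 = 0, 3.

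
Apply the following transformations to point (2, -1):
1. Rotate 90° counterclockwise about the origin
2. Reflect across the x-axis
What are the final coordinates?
(1, -2)

Step 1: Rotate 90° → (1, 2)
Step 2: Reflect across the x-axis → (1, -2)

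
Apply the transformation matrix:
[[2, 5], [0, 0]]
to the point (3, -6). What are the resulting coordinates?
(-24, 0)

Matrix multiplication:
[[2, 5], [0, 0]] × [3, -6]ᵀ
= [2×3 + 5×-6, 0×3 + 0×-6]ᵀ
= [-24.0000, 0.0000]ᵀ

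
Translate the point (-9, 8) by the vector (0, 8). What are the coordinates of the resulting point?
(-9, 16)

Translation by (0, 8):
x' = -9 + 0 = -9
y' = 8 + 8 = 16
Homogeneous matrix: [[1, 0, 0], [0, 1, 8], [0, 0, 1]]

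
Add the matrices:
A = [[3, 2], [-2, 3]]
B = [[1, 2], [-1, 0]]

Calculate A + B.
[[4, 4], [-3, 3]]

Add corresponding elements:
(3)+(1)=4
(2)+(2)=4
(-2)+(-1)=-3
(3)+(0)=3
A + B = [[4, 4], [-3, 3]]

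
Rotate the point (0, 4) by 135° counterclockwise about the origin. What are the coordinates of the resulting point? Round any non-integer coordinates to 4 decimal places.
(-2.8284, -2.8284)

Rotation matrix R(θ) = [[cos θ, -sin θ], [sin θ, cos θ]]; for θ = 135°:
R = [[-√2/2, -√2/2], [√2/2, -√2/2]]
Result: R × [0, 4]ᵀ = [-√2/2·0 + (-√2/2)·4, √2/2·0 + (-√2/2)·4]ᵀ = (-2.8284, -2.8284)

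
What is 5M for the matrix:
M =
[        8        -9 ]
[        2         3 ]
5M =
[       40       -45 ]
[       10        15 ]

Scalar multiplication is elementwise: (5M)[i][j] = 5 * M[i][j].
  (5M)[0][0] = 5 * (8) = 40
  (5M)[0][1] = 5 * (-9) = -45
  (5M)[1][0] = 5 * (2) = 10
  (5M)[1][1] = 5 * (3) = 15
5M =
[       40       -45 ]
[       10        15 ]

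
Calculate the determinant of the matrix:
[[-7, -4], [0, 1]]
-7

For a 2×2 matrix [[a, b], [c, d]], det = ad - bc
det = (-7)(1) - (-4)(0) = -7 - 0 = -7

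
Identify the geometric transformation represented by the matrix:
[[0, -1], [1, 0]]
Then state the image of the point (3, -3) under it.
rotation by 90° counterclockwise; image of (3, -3) is (3, 3)

This matches the form [[cos θ, -sin θ], [sin θ, cos θ]] of a rotation matrix; reading off cos θ and sin θ gives the angle.
The matrix [[0, -1], [1, 0]] represents: rotation by 90° counterclockwise.
Applying it to (3, -3): [0·3 + -1·-3, 1·3 + 0·-3] = (3, 3).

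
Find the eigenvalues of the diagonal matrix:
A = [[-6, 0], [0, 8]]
λ₁ = -6, λ₂ = 8

The characteristic polynomial of A is det(A - λI) = (-6 - λ)(8 - λ) = 0.
The roots are λ = -6 and λ = 8, so the eigenvalues are the diagonal entries.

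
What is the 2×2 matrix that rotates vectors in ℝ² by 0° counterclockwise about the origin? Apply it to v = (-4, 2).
R = [[1, 0], [0, 1]]; R·v = (-4, 2)

A counterclockwise rotation by angle θ in ℝ² has matrix R(θ) = [[cos θ, -sin θ], [sin θ, cos θ]].
For θ = 0°: cos θ = 1, sin θ = 0.
R(0°) = [[1, 0], [0, 1]].
R·v = [1·-4 + (0)·2, 0·-4 + 1·2] = (-4, 2).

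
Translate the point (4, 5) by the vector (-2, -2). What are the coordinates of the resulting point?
(2, 3)

Translation by (-2, -2):
x' = 4 + -2 = 2
y' = 5 + -2 = 3
Homogeneous matrix: [[1, 0, -2], [0, 1, -2], [0, 0, 1]]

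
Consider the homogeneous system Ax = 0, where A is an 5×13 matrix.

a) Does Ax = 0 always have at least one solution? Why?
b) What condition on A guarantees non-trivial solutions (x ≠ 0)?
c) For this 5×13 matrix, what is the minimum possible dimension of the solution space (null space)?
a) Yes, x = 0 is always a solution. b) When A has linearly dependent columns (rank < n). c) Minimum nullity = 8.

a) x = 0 satisfies A·0 = 0, so the zero vector is always a solution.
b) Non-trivial solutions exist iff the columns of A are linearly dependent, equivalently rank(A) < n (the number of columns).
c) By rank-nullity, rank(A) + nullity(A) = n = 13. Since A has only 5 rows, rank(A) ≤ 5, so nullity(A) ≥ 13 - 5 = 8.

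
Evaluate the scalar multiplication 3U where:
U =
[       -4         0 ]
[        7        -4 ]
3U =
[      -12         0 ]
[       21       -12 ]

Scalar multiplication is elementwise: (3U)[i][j] = 3 * U[i][j].
  (3U)[0][0] = 3 * (-4) = -12
  (3U)[0][1] = 3 * (0) = 0
  (3U)[1][0] = 3 * (7) = 21
  (3U)[1][1] = 3 * (-4) = -12
3U =
[      -12         0 ]
[       21       -12 ]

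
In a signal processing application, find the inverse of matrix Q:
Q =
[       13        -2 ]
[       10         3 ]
det(Q) = 59
Q⁻¹ =
[     3/59      2/59 ]
[   -10/59     13/59 ]

For a 2×2 matrix Q = [[a, b], [c, d]] with det(Q) ≠ 0, Q⁻¹ = (1/det(Q)) * [[d, -b], [-c, a]].
det(Q) = (13)*(3) - (-2)*(10) = 39 + 20 = 59.
Q⁻¹ = (1/59) * [[3, 2], [-10, 13]].
Dividing each entry by 59 and reducing:
Q⁻¹ =
[     3/59      2/59 ]
[   -10/59     13/59 ]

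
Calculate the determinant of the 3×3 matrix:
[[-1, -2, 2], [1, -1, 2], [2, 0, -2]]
-10

Expansion along first row:
det = -1·det([[-1,2],[0,-2]]) - -2·det([[1,2],[2,-2]]) + 2·det([[1,-1],[2,0]])
    = -1·(-1·-2 - 2·0) - -2·(1·-2 - 2·2) + 2·(1·0 - -1·2)
    = -1·2 - -2·-6 + 2·2
    = -2 + -12 + 4 = -10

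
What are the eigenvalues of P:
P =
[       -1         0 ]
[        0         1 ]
λ = -1, 1

Solve det(P - λI) = 0. For a 2×2 matrix the characteristic equation is λ² - (trace)λ + det = 0.
trace(P) = a + d = -1 + 1 = 0.
det(P) = a*d - b*c = (-1)*(1) - (0)*(0) = -1 - 0 = -1.
Characteristic equation: λ² - (0)λ + (-1) = 0.
Discriminant = (0)² - 4*(-1) = 0 + 4 = 4.
λ = (0 ± √4) / 2 = (0 ± 2) / 2 = -1, 1.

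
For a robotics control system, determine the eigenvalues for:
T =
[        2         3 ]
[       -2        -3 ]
λ = -1, 0

Solve det(T - λI) = 0. For a 2×2 matrix the characteristic equation is λ² - (trace)λ + det = 0.
trace(T) = a + d = 2 - 3 = -1.
det(T) = a*d - b*c = (2)*(-3) - (3)*(-2) = -6 + 6 = 0.
Characteristic equation: λ² - (-1)λ + (0) = 0.
Discriminant = (-1)² - 4*(0) = 1 - 0 = 1.
λ = (-1 ± √1) / 2 = (-1 ± 1) / 2 = -1, 0.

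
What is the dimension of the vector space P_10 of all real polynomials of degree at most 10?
Dimension = 11

A polynomial of degree at most 10 can be written as a₀ + a₁x + a₂x² + … + a_10x^10, with 11 free coefficients a₀, …, a_10.
The set {1, x, x², …, x^10} is a basis: it spans P_10 (every such polynomial is a linear combination of these) and is linearly independent (a polynomial is zero iff all its coefficients are zero).
Therefore dim(P_10) = 10 + 1 = 11.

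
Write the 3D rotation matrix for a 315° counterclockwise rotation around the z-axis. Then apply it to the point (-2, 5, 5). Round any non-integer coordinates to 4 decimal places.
R = [[√2/2, √2/2, 0], [-√2/2, √2/2, 0], [0, 0, 1]]; R·(-2, 5, 5) = (2.1213, 4.9497, 5.0000)

Rotation matrix for 315° around z-axis:
cos(315°) = √2/2, sin(315°) = -√2/2
R = [[√2/2, √2/2, 0], [-√2/2, √2/2, 0], [0, 0, 1]]
Apply to (-2, 5, 5): R·[-2, 5, 5]ᵀ = (2.1213, 4.9497, 5.0000)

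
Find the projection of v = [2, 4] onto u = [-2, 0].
[2, 0]

The projection of v onto u is proj_u(v) = ((v·u) / (u·u)) · u.
v·u = (2)*(-2) + (4)*(0) = -4.
u·u = (-2)*(-2) + (0)*(0) = 4.
coefficient = -4 / 4 = -1.
proj_u(v) = -1 · [-2, 0] = [2, 0].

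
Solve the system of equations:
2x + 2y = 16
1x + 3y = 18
x = 3, y = 5

Use elimination (row reduction):
Equation 1: 2x + 2y = 16.
Equation 2: 1x + 3y = 18.
Multiply Eq1 by 1 and Eq2 by 2: 2x + 2y = 16;  2x + 6y = 36.
Subtract: (4)y = 20, so y = 5.
Back-substitute into Eq1: 2x + 2*(5) = 16, so x = 3.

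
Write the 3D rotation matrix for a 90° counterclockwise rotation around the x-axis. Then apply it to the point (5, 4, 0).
R = [[1, 0, 0], [0, 0, -1], [0, 1, 0]]; R·(5, 4, 0) = (5, 0, 4)

Rotation matrix for 90° around x-axis:
cos(90°) = 0, sin(90°) = 1
R = [[1, 0, 0], [0, 0, -1], [0, 1, 0]]
Apply to (5, 4, 0): R·[5, 4, 0]ᵀ = (5, 0, 4)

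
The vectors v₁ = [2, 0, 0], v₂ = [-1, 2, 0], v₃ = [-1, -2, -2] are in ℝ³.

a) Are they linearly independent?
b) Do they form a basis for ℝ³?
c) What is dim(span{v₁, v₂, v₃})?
Yes independent, yes basis, dim = 3

Stack v₁, v₂, v₃ as rows of a 3×3 matrix.
[[2, 0, 0]; [-1, 2, 0]; [-1, -2, -2]] is already lower triangular with nonzero diagonal entries (2, 2, -2), so its determinant is the product of the diagonal entries, det = (2)·(2)·(-2) = -8 ≠ 0, and the rows are linearly independent.
Three linearly independent vectors in ℝ³ form a basis for ℝ³, so dim(span{v₁,v₂,v₃}) = 3.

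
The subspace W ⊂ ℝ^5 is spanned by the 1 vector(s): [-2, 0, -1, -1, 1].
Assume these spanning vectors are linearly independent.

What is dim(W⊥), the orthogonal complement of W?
dim(W⊥) = 4

For any subspace W of ℝ^n, dim(W) + dim(W⊥) = n (the whole-space dimension).
Here the given 1 vectors are linearly independent, so dim(W) = 1.
Thus dim(W⊥) = n - dim(W) = 5 - 1 = 4.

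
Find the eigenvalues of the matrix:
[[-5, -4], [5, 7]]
λ = -3 and λ = 5

Characteristic equation: det(A - λI) = 0
λ² - (trace)λ + (det) = 0
λ² - (2)λ + (-15) = 0
λ² - 2λ - 15 = 0
Solving: λ = -3, 5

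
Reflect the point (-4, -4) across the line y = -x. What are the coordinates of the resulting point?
(4, 4)

Reflection across line y = -x: (-4, -4) → (4, 4)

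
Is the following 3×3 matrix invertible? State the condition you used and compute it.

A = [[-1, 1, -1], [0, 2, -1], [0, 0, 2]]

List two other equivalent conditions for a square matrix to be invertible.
Yes, invertible; det(A) = -4 ≠ 0. Equivalent conditions: rank(A) = 3; Ax = 0 has only the trivial solution; 0 is not an eigenvalue; the columns of A are linearly independent.

To check invertibility, compute det(A).
The given matrix is triangular, so det(A) equals the product of its diagonal entries = -4 ≠ 0.
Since det(A) ≠ 0, A is invertible.
Equivalent conditions for a square matrix A to be invertible:
- rank(A) = 3 (full rank).
- The homogeneous system Ax = 0 has only the trivial solution x = 0.
- 0 is not an eigenvalue of A.
- The columns (equivalently rows) of A are linearly independent.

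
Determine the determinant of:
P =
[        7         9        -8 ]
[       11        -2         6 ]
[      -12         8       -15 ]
det(P) = 199

Expand along row 0 (cofactor expansion): det(P) = a*(e*i - f*h) - b*(d*i - f*g) + c*(d*h - e*g), where the 3×3 is [[a, b, c], [d, e, f], [g, h, i]].
Minor M_00 = (-2)*(-15) - (6)*(8) = 30 - 48 = -18.
Minor M_01 = (11)*(-15) - (6)*(-12) = -165 + 72 = -93.
Minor M_02 = (11)*(8) - (-2)*(-12) = 88 - 24 = 64.
det(P) = (7)*(-18) - (9)*(-93) + (-8)*(64) = -126 + 837 - 512 = 199.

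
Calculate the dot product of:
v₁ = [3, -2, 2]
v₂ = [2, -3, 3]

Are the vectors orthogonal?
18, No

The dot product is the sum of products of corresponding components.
v₁·v₂ = (3)*(2) + (-2)*(-3) + (2)*(3) = 6 + 6 + 6 = 18.
Two vectors are orthogonal iff their dot product is 0; here the dot product is 18, so the vectors are not orthogonal.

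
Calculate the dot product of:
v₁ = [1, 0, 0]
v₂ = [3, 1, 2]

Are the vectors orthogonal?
3, No

The dot product is the sum of products of corresponding components.
v₁·v₂ = (1)*(3) + (0)*(1) + (0)*(2) = 3 + 0 + 0 = 3.
Two vectors are orthogonal iff their dot product is 0; here the dot product is 3, so the vectors are not orthogonal.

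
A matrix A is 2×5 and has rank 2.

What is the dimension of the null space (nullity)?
3

The rank-nullity theorem for an m×n matrix states:
rank(A) + nullity(A) = n (the number of columns).
Here n = 5 and rank(A) = 2, so nullity(A) = 5 - 2 = 3.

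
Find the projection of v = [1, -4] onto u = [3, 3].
[-3/2, -3/2]

The projection of v onto u is proj_u(v) = ((v·u) / (u·u)) · u.
v·u = (1)*(3) + (-4)*(3) = -9.
u·u = (3)*(3) + (3)*(3) = 18.
coefficient = -9 / 18 = -1/2.
proj_u(v) = -1/2 · [3, 3] = [-3/2, -3/2].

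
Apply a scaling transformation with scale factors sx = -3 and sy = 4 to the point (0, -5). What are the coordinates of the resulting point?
(0, -20)

Scaling matrix:
[[-3, 0], [0, 4]]
Result: (0 × -3, -5 × 4) = (0, -20)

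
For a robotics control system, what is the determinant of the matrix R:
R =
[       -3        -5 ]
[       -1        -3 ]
det(R) = 4

For a 2×2 matrix [[a, b], [c, d]], det = a*d - b*c.
det(R) = (-3)*(-3) - (-5)*(-1) = 9 - 5 = 4.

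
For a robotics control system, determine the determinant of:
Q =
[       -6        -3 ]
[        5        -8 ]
det(Q) = 63

For a 2×2 matrix [[a, b], [c, d]], det = a*d - b*c.
det(Q) = (-6)*(-8) - (-3)*(5) = 48 + 15 = 63.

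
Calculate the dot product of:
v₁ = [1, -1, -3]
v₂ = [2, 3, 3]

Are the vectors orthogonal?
-10, No

The dot product is the sum of products of corresponding components.
v₁·v₂ = (1)*(2) + (-1)*(3) + (-3)*(3) = 2 - 3 - 9 = -10.
Two vectors are orthogonal iff their dot product is 0; here the dot product is -10, so the vectors are not orthogonal.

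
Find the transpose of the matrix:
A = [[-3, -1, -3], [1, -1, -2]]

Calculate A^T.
[[-3, 1], [-1, -1], [-3, -2]]

The transpose sends entry (i,j) to (j,i); rows become columns.
Row 0 of A: [-3, -1, -3] -> column 0 of A^T.
Row 1 of A: [1, -1, -2] -> column 1 of A^T.
A^T = [[-3, 1], [-1, -1], [-3, -2]]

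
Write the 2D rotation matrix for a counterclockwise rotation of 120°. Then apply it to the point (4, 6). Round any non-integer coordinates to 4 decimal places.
R = [[-1/2, -√3/2], [√3/2, -1/2]]; R·(4, 6) = (-7.1962, 0.4641)

Rotation matrix formula: R(θ) = [[cos θ, -sin θ], [sin θ, cos θ]]
For θ = 120°:
cos(120°) = -1/2
sin(120°) = √3/2
R = [[-1/2, -√3/2], [√3/2, -1/2]]
Apply to (4, 6): [-1/2·4 + (-√3/2)·6, √3/2·4 + -1/2·6] = (-7.1962, 0.4641)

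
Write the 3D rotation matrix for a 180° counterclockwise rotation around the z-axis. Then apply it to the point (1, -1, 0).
R = [[-1, 0, 0], [0, -1, 0], [0, 0, 1]]; R·(1, -1, 0) = (-1, 1, 0)

Rotation matrix for 180° around z-axis:
cos(180°) = -1, sin(180°) = 0
R = [[-1, 0, 0], [0, -1, 0], [0, 0, 1]]
Apply to (1, -1, 0): R·[1, -1, 0]ᵀ = (-1, 1, 0)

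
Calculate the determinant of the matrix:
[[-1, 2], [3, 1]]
-7

For a 2×2 matrix [[a, b], [c, d]], det = ad - bc
det = (-1)(1) - (2)(3) = -1 - 6 = -7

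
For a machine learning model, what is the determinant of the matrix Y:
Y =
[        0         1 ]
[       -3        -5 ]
det(Y) = 3

For a 2×2 matrix [[a, b], [c, d]], det = a*d - b*c.
det(Y) = (0)*(-5) - (1)*(-3) = 0 + 3 = 3.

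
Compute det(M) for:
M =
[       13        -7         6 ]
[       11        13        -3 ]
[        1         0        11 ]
det(M) = 2649

Expand along row 0 (cofactor expansion): det(M) = a*(e*i - f*h) - b*(d*i - f*g) + c*(d*h - e*g), where the 3×3 is [[a, b, c], [d, e, f], [g, h, i]].
Minor M_00 = (13)*(11) - (-3)*(0) = 143 - 0 = 143.
Minor M_01 = (11)*(11) - (-3)*(1) = 121 + 3 = 124.
Minor M_02 = (11)*(0) - (13)*(1) = 0 - 13 = -13.
det(M) = (13)*(143) - (-7)*(124) + (6)*(-13) = 1859 + 868 - 78 = 2649.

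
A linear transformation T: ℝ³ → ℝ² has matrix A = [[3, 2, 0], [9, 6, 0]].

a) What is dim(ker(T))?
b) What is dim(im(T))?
dim(ker) = 2, dim(im) = 1

Observe that row 2 = 3 × row 1 (so the rows are linearly dependent).
Thus rank(A) = 1 (only one linearly independent row).
dim(im(T)) = rank(A) = 1.
By the rank-nullity theorem applied to T: ℝ³ → ℝ², rank(A) + nullity(A) = 3 (the domain dimension), so dim(ker(T)) = 3 - 1 = 2.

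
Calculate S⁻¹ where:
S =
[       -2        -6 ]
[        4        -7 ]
det(S) = 38
S⁻¹ =
[    -7/38      3/19 ]
[    -2/19     -1/19 ]

For a 2×2 matrix S = [[a, b], [c, d]] with det(S) ≠ 0, S⁻¹ = (1/det(S)) * [[d, -b], [-c, a]].
det(S) = (-2)*(-7) - (-6)*(4) = 14 + 24 = 38.
S⁻¹ = (1/38) * [[-7, 6], [-4, -2]].
Dividing each entry by 38 and reducing:
S⁻¹ =
[    -7/38      3/19 ]
[    -2/19     -1/19 ]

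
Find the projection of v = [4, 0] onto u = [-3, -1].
[18/5, 6/5]

The projection of v onto u is proj_u(v) = ((v·u) / (u·u)) · u.
v·u = (4)*(-3) + (0)*(-1) = -12.
u·u = (-3)*(-3) + (-1)*(-1) = 10.
coefficient = -12 / 10 = -6/5.
proj_u(v) = -6/5 · [-3, -1] = [18/5, 6/5].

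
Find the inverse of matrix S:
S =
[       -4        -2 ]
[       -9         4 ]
det(S) = -34
S⁻¹ =
[    -2/17     -1/17 ]
[    -9/34      2/17 ]

For a 2×2 matrix S = [[a, b], [c, d]] with det(S) ≠ 0, S⁻¹ = (1/det(S)) * [[d, -b], [-c, a]].
det(S) = (-4)*(4) - (-2)*(-9) = -16 - 18 = -34.
S⁻¹ = (1/-34) * [[4, 2], [9, -4]].
Dividing each entry by -34 and reducing:
S⁻¹ =
[    -2/17     -1/17 ]
[    -9/34      2/17 ]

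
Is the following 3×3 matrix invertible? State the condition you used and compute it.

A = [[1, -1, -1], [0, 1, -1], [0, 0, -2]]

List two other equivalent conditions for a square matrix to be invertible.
Yes, invertible; det(A) = -2 ≠ 0. Equivalent conditions: rank(A) = 3; Ax = 0 has only the trivial solution; 0 is not an eigenvalue; the columns of A are linearly independent.

To check invertibility, compute det(A).
The given matrix is triangular, so det(A) equals the product of its diagonal entries = -2 ≠ 0.
Since det(A) ≠ 0, A is invertible.
Equivalent conditions for a square matrix A to be invertible:
- rank(A) = 3 (full rank).
- The homogeneous system Ax = 0 has only the trivial solution x = 0.
- 0 is not an eigenvalue of A.
- The columns (equivalently rows) of A are linearly independent.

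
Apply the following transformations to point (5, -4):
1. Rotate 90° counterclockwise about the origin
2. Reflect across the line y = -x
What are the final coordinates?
(-5, -4)

Step 1: Rotate 90° → (4, 5)
Step 2: Reflect across the line y = -x → (-5, -4)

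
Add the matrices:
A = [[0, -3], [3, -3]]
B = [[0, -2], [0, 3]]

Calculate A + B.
[[0, -5], [3, 0]]

Add corresponding elements:
(0)+(0)=0
(-3)+(-2)=-5
(3)+(0)=3
(-3)+(3)=0
A + B = [[0, -5], [3, 0]]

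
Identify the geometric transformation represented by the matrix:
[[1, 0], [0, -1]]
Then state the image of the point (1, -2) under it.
reflection across the x-axis; image of (1, -2) is (1, 2)

This is a symmetric orthogonal matrix with determinant -1, which characterizes a reflection in ℝ².
The matrix [[1, 0], [0, -1]] represents: reflection across the x-axis.
Applying it to (1, -2): [1·1 + 0·-2, 0·1 + -1·-2] = (1, 2).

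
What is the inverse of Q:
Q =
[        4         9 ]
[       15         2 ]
det(Q) = -127
Q⁻¹ =
[   -2/127     9/127 ]
[   15/127    -4/127 ]

For a 2×2 matrix Q = [[a, b], [c, d]] with det(Q) ≠ 0, Q⁻¹ = (1/det(Q)) * [[d, -b], [-c, a]].
det(Q) = (4)*(2) - (9)*(15) = 8 - 135 = -127.
Q⁻¹ = (1/-127) * [[2, -9], [-15, 4]].
Dividing each entry by -127 and reducing:
Q⁻¹ =
[   -2/127     9/127 ]
[   15/127    -4/127 ]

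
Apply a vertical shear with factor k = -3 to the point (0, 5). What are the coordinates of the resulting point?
(0, 5)

Shear matrix for vertical shear with factor k = -3:
[[1, 0], [-3, 1]]
Result: (0, 5) → (0, 5)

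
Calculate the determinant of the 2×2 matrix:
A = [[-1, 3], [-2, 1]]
5

For A = [[a, b], [c, d]], det(A) = a*d - b*c.
det(A) = (-1)*(1) - (3)*(-2) = -1 - -6 = 5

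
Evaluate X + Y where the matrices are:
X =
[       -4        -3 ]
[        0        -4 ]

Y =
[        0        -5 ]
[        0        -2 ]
X + Y =
[       -4        -8 ]
[        0        -6 ]

Matrix addition is elementwise: (X+Y)[i][j] = X[i][j] + Y[i][j].
  (X+Y)[0][0] = (-4) + (0) = -4
  (X+Y)[0][1] = (-3) + (-5) = -8
  (X+Y)[1][0] = (0) + (0) = 0
  (X+Y)[1][1] = (-4) + (-2) = -6
X + Y =
[       -4        -8 ]
[        0        -6 ]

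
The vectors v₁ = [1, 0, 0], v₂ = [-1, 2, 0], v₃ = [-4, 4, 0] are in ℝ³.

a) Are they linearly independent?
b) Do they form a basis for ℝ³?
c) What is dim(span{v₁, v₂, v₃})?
Not independent, not a basis, dim(span) = 2

Check whether v₃ can be written as a linear combination of v₁ and v₂.
v₃ = (-2)·v₁ + (2)·v₂ = [-4, 4, 0], so the three vectors are linearly dependent.
Thus they do not form a basis for ℝ³, and dim(span{v₁, v₂, v₃}) = 2 (spanned by v₁ and v₂).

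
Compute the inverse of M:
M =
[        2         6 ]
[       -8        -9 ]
det(M) = 30
M⁻¹ =
[    -3/10      -1/5 ]
[     4/15      1/15 ]

For a 2×2 matrix M = [[a, b], [c, d]] with det(M) ≠ 0, M⁻¹ = (1/det(M)) * [[d, -b], [-c, a]].
det(M) = (2)*(-9) - (6)*(-8) = -18 + 48 = 30.
M⁻¹ = (1/30) * [[-9, -6], [8, 2]].
Dividing each entry by 30 and reducing:
M⁻¹ =
[    -3/10      -1/5 ]
[     4/15      1/15 ]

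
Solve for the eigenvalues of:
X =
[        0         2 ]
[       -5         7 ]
λ = 2, 5

Solve det(X - λI) = 0. For a 2×2 matrix the characteristic equation is λ² - (trace)λ + det = 0.
trace(X) = a + d = 0 + 7 = 7.
det(X) = a*d - b*c = (0)*(7) - (2)*(-5) = 0 + 10 = 10.
Characteristic equation: λ² - (7)λ + (10) = 0.
Discriminant = (7)² - 4*(10) = 49 - 40 = 9.
λ = (7 ± √9) / 2 = (7 ± 3) / 2 = 2, 5.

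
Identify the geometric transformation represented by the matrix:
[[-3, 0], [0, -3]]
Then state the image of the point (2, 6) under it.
uniform scaling by factor -3; image of (2, 6) is (-6, -18)

This is a diagonal matrix with equal entries -3, so it scales both axes by the same factor -3.
The matrix [[-3, 0], [0, -3]] represents: uniform scaling by factor -3.
Applying it to (2, 6): [-3·2 + 0·6, 0·2 + -3·6] = (-6, -18).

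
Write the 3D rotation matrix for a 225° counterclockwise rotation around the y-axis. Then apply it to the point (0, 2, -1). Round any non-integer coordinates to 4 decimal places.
R = [[-√2/2, 0, -√2/2], [0, 1, 0], [√2/2, 0, -√2/2]]; R·(0, 2, -1) = (0.7071, 2.0000, 0.7071)

Rotation matrix for 225° around y-axis:
cos(225°) = -√2/2, sin(225°) = -√2/2
R = [[-√2/2, 0, -√2/2], [0, 1, 0], [√2/2, 0, -√2/2]]
Apply to (0, 2, -1): R·[0, 2, -1]ᵀ = (0.7071, 2.0000, 0.7071)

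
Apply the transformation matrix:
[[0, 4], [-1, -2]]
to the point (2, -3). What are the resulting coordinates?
(-12, 4)

Matrix multiplication:
[[0, 4], [-1, -2]] × [2, -3]ᵀ
= [0×2 + 4×-3, -1×2 + -2×-3]ᵀ
= [-12.0000, 4.0000]ᵀ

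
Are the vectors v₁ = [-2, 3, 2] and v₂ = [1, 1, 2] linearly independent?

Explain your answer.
Yes, linearly independent

Two vectors are linearly dependent iff one is a scalar multiple of the other.
No single scalar k satisfies v₂ = k·v₁ (the ratios of corresponding entries disagree), so v₁ and v₂ are linearly independent.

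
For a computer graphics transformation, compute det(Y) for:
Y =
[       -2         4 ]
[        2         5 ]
det(Y) = -18

For a 2×2 matrix [[a, b], [c, d]], det = a*d - b*c.
det(Y) = (-2)*(5) - (4)*(2) = -10 - 8 = -18.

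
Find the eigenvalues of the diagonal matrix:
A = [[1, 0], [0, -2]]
λ₁ = 1, λ₂ = -2

The characteristic polynomial of A is det(A - λI) = (1 - λ)(-2 - λ) = 0.
The roots are λ = 1 and λ = -2, so the eigenvalues are the diagonal entries.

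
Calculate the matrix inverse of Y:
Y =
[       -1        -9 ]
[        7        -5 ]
det(Y) = 68
Y⁻¹ =
[    -5/68      9/68 ]
[    -7/68     -1/68 ]

For a 2×2 matrix Y = [[a, b], [c, d]] with det(Y) ≠ 0, Y⁻¹ = (1/det(Y)) * [[d, -b], [-c, a]].
det(Y) = (-1)*(-5) - (-9)*(7) = 5 + 63 = 68.
Y⁻¹ = (1/68) * [[-5, 9], [-7, -1]].
Dividing each entry by 68 and reducing:
Y⁻¹ =
[    -5/68      9/68 ]
[    -7/68     -1/68 ]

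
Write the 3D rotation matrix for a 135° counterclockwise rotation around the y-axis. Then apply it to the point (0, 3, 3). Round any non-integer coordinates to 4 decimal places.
R = [[-√2/2, 0, √2/2], [0, 1, 0], [-√2/2, 0, -√2/2]]; R·(0, 3, 3) = (2.1213, 3.0000, -2.1213)

Rotation matrix for 135° around y-axis:
cos(135°) = -√2/2, sin(135°) = √2/2
R = [[-√2/2, 0, √2/2], [0, 1, 0], [-√2/2, 0, -√2/2]]
Apply to (0, 3, 3): R·[0, 3, 3]ᵀ = (2.1213, 3.0000, -2.1213)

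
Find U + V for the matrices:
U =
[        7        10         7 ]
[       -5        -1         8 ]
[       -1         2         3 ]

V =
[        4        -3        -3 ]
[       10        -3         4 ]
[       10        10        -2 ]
U + V =
[       11         7         4 ]
[        5        -4        12 ]
[        9        12         1 ]

Matrix addition is elementwise: (U+V)[i][j] = U[i][j] + V[i][j].
  (U+V)[0][0] = (7) + (4) = 11
  (U+V)[0][1] = (10) + (-3) = 7
  (U+V)[0][2] = (7) + (-3) = 4
  (U+V)[1][0] = (-5) + (10) = 5
  (U+V)[1][1] = (-1) + (-3) = -4
  (U+V)[1][2] = (8) + (4) = 12
  (U+V)[2][0] = (-1) + (10) = 9
  (U+V)[2][1] = (2) + (10) = 12
  (U+V)[2][2] = (3) + (-2) = 1
U + V =
[       11         7         4 ]
[        5        -4        12 ]
[        9        12         1 ]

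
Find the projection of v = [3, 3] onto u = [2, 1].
[18/5, 9/5]

The projection of v onto u is proj_u(v) = ((v·u) / (u·u)) · u.
v·u = (3)*(2) + (3)*(1) = 9.
u·u = (2)*(2) + (1)*(1) = 5.
coefficient = 9 / 5 = 9/5.
proj_u(v) = 9/5 · [2, 1] = [18/5, 9/5].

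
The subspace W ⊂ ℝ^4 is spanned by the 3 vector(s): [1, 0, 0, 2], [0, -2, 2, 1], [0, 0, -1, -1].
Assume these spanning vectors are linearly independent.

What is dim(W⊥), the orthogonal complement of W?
dim(W⊥) = 1

For any subspace W of ℝ^n, dim(W) + dim(W⊥) = n (the whole-space dimension).
Here the given 3 vectors are linearly independent, so dim(W) = 3.
Thus dim(W⊥) = n - dim(W) = 4 - 3 = 1.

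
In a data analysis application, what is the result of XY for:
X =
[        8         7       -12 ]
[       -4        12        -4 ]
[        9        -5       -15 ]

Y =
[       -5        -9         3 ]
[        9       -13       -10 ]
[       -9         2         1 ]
XY =
[      131      -187       -58 ]
[      164      -128      -136 ]
[       45       -46        62 ]

Matrix multiplication: (XY)[i][j] = sum over k of X[i][k] * Y[k][j].
  (XY)[0][0] = (8)*(-5) + (7)*(9) + (-12)*(-9) = 131
  (XY)[0][1] = (8)*(-9) + (7)*(-13) + (-12)*(2) = -187
  (XY)[0][2] = (8)*(3) + (7)*(-10) + (-12)*(1) = -58
  (XY)[1][0] = (-4)*(-5) + (12)*(9) + (-4)*(-9) = 164
  (XY)[1][1] = (-4)*(-9) + (12)*(-13) + (-4)*(2) = -128
  (XY)[1][2] = (-4)*(3) + (12)*(-10) + (-4)*(1) = -136
  (XY)[2][0] = (9)*(-5) + (-5)*(9) + (-15)*(-9) = 45
  (XY)[2][1] = (9)*(-9) + (-5)*(-13) + (-15)*(2) = -46
  (XY)[2][2] = (9)*(3) + (-5)*(-10) + (-15)*(1) = 62
XY =
[      131      -187       -58 ]
[      164      -128      -136 ]
[       45       -46        62 ]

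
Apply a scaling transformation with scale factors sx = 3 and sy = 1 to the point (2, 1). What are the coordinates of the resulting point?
(6, 1)

Scaling matrix:
[[3, 0], [0, 1]]
Result: (2 × 3, 1 × 1) = (6, 1)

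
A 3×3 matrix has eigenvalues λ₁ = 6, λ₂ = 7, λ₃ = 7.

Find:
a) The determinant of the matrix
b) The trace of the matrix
det = 294, trace = 20

Two standard eigenvalue identities:
- det(A) equals the product of the eigenvalues (counted with multiplicity).
- trace(A) equals the sum of the eigenvalues.
det(A) = (6)*(7)*(7) = 294.
trace(A) = 6 + 7 + 7 = 20.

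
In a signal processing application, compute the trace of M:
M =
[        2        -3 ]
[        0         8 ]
tr(M) = 2 + 8 = 10

The trace of a square matrix is the sum of its diagonal entries.
Diagonal entries of M: M[0][0] = 2, M[1][1] = 8.
tr(M) = 2 + 8 = 10.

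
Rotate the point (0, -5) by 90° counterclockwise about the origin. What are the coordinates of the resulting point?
(5, 0)

Rotation matrix R(θ) = [[cos θ, -sin θ], [sin θ, cos θ]]; for θ = 90°:
R = [[0, -1], [1, 0]]
Result: R × [0, -5]ᵀ = [0·0 + (-1)·-5, 1·0 + (0)·-5]ᵀ = (5, 0)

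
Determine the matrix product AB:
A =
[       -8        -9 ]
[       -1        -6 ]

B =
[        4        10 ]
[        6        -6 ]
AB =
[      -86       -26 ]
[      -40        26 ]

Matrix multiplication: (AB)[i][j] = sum over k of A[i][k] * B[k][j].
  (AB)[0][0] = (-8)*(4) + (-9)*(6) = -86
  (AB)[0][1] = (-8)*(10) + (-9)*(-6) = -26
  (AB)[1][0] = (-1)*(4) + (-6)*(6) = -40
  (AB)[1][1] = (-1)*(10) + (-6)*(-6) = 26
AB =
[      -86       -26 ]
[      -40        26 ]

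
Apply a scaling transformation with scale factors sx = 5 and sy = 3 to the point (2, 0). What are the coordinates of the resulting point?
(10, 0)

Scaling matrix:
[[5, 0], [0, 3]]
Result: (2 × 5, 0 × 3) = (10, 0)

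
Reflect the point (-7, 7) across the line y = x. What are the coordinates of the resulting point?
(7, -7)

Reflection across line y = x: (-7, 7) → (7, -7)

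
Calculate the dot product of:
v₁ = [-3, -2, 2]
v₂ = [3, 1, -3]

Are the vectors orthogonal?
-17, No

The dot product is the sum of products of corresponding components.
v₁·v₂ = (-3)*(3) + (-2)*(1) + (2)*(-3) = -9 - 2 - 6 = -17.
Two vectors are orthogonal iff their dot product is 0; here the dot product is -17, so the vectors are not orthogonal.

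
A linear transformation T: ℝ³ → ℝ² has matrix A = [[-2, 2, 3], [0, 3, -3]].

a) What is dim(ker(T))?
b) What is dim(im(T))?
dim(ker) = 1, dim(im) = 2

The two rows are not scalar multiples of one another (no single k satisfies row 2 = k × row 1), so they are linearly independent.
Thus rank(A) = 2.
dim(im(T)) = rank(A) = 2.
By the rank-nullity theorem applied to T: ℝ³ → ℝ², rank(A) + nullity(A) = 3 (the domain dimension), so dim(ker(T)) = 3 - 2 = 1.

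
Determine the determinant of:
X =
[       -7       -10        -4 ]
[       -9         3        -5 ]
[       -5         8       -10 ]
det(X) = 808

Expand along row 0 (cofactor expansion): det(X) = a*(e*i - f*h) - b*(d*i - f*g) + c*(d*h - e*g), where the 3×3 is [[a, b, c], [d, e, f], [g, h, i]].
Minor M_00 = (3)*(-10) - (-5)*(8) = -30 + 40 = 10.
Minor M_01 = (-9)*(-10) - (-5)*(-5) = 90 - 25 = 65.
Minor M_02 = (-9)*(8) - (3)*(-5) = -72 + 15 = -57.
det(X) = (-7)*(10) - (-10)*(65) + (-4)*(-57) = -70 + 650 + 228 = 808.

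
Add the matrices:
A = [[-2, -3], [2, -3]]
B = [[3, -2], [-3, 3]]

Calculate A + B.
[[1, -5], [-1, 0]]

Add corresponding elements:
(-2)+(3)=1
(-3)+(-2)=-5
(2)+(-3)=-1
(-3)+(3)=0
A + B = [[1, -5], [-1, 0]]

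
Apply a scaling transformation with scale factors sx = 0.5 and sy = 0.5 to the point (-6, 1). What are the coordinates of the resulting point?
(-3.0, 0.5)

Scaling matrix:
[[0.50, 0], [0, 0.50]]
Result: (-6 × 0.5, 1 × 0.5) = (-3.0, 0.5)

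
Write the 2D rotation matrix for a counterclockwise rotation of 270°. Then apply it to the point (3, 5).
R = [[0, 1], [-1, 0]]; R·(3, 5) = (5, -3)

Rotation matrix formula: R(θ) = [[cos θ, -sin θ], [sin θ, cos θ]]
For θ = 270°:
cos(270°) = 0
sin(270°) = -1
R = [[0, 1], [-1, 0]]
Apply to (3, 5): [0·3 + (1)·5, -1·3 + 0·5] = (5, -3)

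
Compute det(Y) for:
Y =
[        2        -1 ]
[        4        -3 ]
det(Y) = -2

For a 2×2 matrix [[a, b], [c, d]], det = a*d - b*c.
det(Y) = (2)*(-3) - (-1)*(4) = -6 + 4 = -2.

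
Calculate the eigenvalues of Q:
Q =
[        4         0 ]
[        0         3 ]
λ = 3, 4

Solve det(Q - λI) = 0. For a 2×2 matrix the characteristic equation is λ² - (trace)λ + det = 0.
trace(Q) = a + d = 4 + 3 = 7.
det(Q) = a*d - b*c = (4)*(3) - (0)*(0) = 12 - 0 = 12.
Characteristic equation: λ² - (7)λ + (12) = 0.
Discriminant = (7)² - 4*(12) = 49 - 48 = 1.
λ = (7 ± √1) / 2 = (7 ± 1) / 2 = 3, 4.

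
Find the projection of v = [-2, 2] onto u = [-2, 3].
[-20/13, 30/13]

The projection of v onto u is proj_u(v) = ((v·u) / (u·u)) · u.
v·u = (-2)*(-2) + (2)*(3) = 10.
u·u = (-2)*(-2) + (3)*(3) = 13.
coefficient = 10 / 13 = 10/13.
proj_u(v) = 10/13 · [-2, 3] = [-20/13, 30/13].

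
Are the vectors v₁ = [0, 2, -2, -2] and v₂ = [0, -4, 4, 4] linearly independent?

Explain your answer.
No, linearly dependent (v₂ = -2·v₁)

Check whether there is a scalar k with v₂ = k·v₁.
Comparing components, k = -2 satisfies -2·[0, 2, -2, -2] = [0, -4, 4, 4].
Since v₂ is a scalar multiple of v₁, the two vectors are linearly dependent.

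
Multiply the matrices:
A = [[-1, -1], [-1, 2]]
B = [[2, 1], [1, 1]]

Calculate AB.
[[-3, -2], [0, 1]]

Each entry (i,j) of AB = sum over k of A[i][k]*B[k][j].
(AB)[0][0] = (-1)*(2) + (-1)*(1) = -3
(AB)[0][1] = (-1)*(1) + (-1)*(1) = -2
(AB)[1][0] = (-1)*(2) + (2)*(1) = 0
(AB)[1][1] = (-1)*(1) + (2)*(1) = 1
AB = [[-3, -2], [0, 1]]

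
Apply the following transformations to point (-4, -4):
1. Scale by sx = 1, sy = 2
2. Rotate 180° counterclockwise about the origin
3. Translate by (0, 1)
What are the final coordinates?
(4, 9)

Step 1: Scale → (-4, -8)
Step 2: Rotate 180° → (4, 8)
Step 3: Translate → (4, 9)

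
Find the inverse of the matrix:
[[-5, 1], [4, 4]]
[[-1/6, 1/24], [1/6, 5/24]]

For [[a,b],[c,d]], inverse = (1/det)·[[d,-b],[-c,a]]
det = -5·4 - 1·4 = -24
Inverse = (1/-24)·[[4, -1], [-4, -5]]
        = [[-1/6, 1/24], [1/6, 5/24]]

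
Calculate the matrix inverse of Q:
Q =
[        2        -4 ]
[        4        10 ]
det(Q) = 36
Q⁻¹ =
[     5/18       1/9 ]
[     -1/9      1/18 ]

For a 2×2 matrix Q = [[a, b], [c, d]] with det(Q) ≠ 0, Q⁻¹ = (1/det(Q)) * [[d, -b], [-c, a]].
det(Q) = (2)*(10) - (-4)*(4) = 20 + 16 = 36.
Q⁻¹ = (1/36) * [[10, 4], [-4, 2]].
Dividing each entry by 36 and reducing:
Q⁻¹ =
[     5/18       1/9 ]
[     -1/9      1/18 ]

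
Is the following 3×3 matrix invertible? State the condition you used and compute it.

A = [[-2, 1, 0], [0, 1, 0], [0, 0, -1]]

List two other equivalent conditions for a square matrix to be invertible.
Yes, invertible; det(A) = 2 ≠ 0. Equivalent conditions: rank(A) = 3; Ax = 0 has only the trivial solution; 0 is not an eigenvalue; the columns of A are linearly independent.

To check invertibility, compute det(A).
The given matrix is triangular, so det(A) equals the product of its diagonal entries = 2 ≠ 0.
Since det(A) ≠ 0, A is invertible.
Equivalent conditions for a square matrix A to be invertible:
- rank(A) = 3 (full rank).
- The homogeneous system Ax = 0 has only the trivial solution x = 0.
- 0 is not an eigenvalue of A.
- The columns (equivalently rows) of A are linearly independent.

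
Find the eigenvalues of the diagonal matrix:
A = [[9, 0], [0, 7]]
λ₁ = 9, λ₂ = 7

The characteristic polynomial of A is det(A - λI) = (9 - λ)(7 - λ) = 0.
The roots are λ = 9 and λ = 7, so the eigenvalues are the diagonal entries.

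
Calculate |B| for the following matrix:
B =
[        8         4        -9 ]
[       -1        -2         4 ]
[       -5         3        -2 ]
det(B) = -35

Expand along row 0 (cofactor expansion): det(B) = a*(e*i - f*h) - b*(d*i - f*g) + c*(d*h - e*g), where the 3×3 is [[a, b, c], [d, e, f], [g, h, i]].
Minor M_00 = (-2)*(-2) - (4)*(3) = 4 - 12 = -8.
Minor M_01 = (-1)*(-2) - (4)*(-5) = 2 + 20 = 22.
Minor M_02 = (-1)*(3) - (-2)*(-5) = -3 - 10 = -13.
det(B) = (8)*(-8) - (4)*(22) + (-9)*(-13) = -64 - 88 + 117 = -35.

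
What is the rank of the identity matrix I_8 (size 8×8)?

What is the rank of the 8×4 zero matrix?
rank(I_8) = 8, rank(0) = 0

The identity I_8 has 8 columns that are the standard basis vectors e_1, …, e_8. These are linearly independent, so all 8 columns are pivots and rank(I_8) = 8.
The 8×4 zero matrix has every entry zero, so every row is the zero row and there are no pivots; rank(0) = 0.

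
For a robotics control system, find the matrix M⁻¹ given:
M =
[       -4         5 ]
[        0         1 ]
det(M) = -4
M⁻¹ =
[     -1/4       5/4 ]
[        0         1 ]

For a 2×2 matrix M = [[a, b], [c, d]] with det(M) ≠ 0, M⁻¹ = (1/det(M)) * [[d, -b], [-c, a]].
det(M) = (-4)*(1) - (5)*(0) = -4 - 0 = -4.
M⁻¹ = (1/-4) * [[1, -5], [0, -4]].
Dividing each entry by -4 and reducing:
M⁻¹ =
[     -1/4       5/4 ]
[        0         1 ]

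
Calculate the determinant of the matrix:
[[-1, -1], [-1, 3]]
-4

For a 2×2 matrix [[a, b], [c, d]], det = ad - bc
det = (-1)(3) - (-1)(-1) = -3 - 1 = -4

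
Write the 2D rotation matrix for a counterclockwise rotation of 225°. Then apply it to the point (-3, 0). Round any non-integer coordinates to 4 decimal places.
R = [[-√2/2, √2/2], [-√2/2, -√2/2]]; R·(-3, 0) = (2.1213, 2.1213)

Rotation matrix formula: R(θ) = [[cos θ, -sin θ], [sin θ, cos θ]]
For θ = 225°:
cos(225°) = -√2/2
sin(225°) = -√2/2
R = [[-√2/2, √2/2], [-√2/2, -√2/2]]
Apply to (-3, 0): [-√2/2·-3 + (√2/2)·0, -√2/2·-3 + -√2/2·0] = (2.1213, 2.1213)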